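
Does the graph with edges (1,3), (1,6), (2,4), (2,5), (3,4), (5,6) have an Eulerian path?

Step 1: Find the degree of each vertex:
  deg(1) = 2
  deg(2) = 2
  deg(3) = 2
  deg(4) = 2
  deg(5) = 2
  deg(6) = 2

Step 2: Count vertices with odd degree:
  All vertices have even degree (0 odd-degree vertices)

Step 3: Apply Euler's theorem:
  - Eulerian circuit exists iff graph is connected and all vertices have even degree
  - Eulerian path exists iff graph is connected and has 0 or 2 odd-degree vertices

Graph is connected with 0 odd-degree vertices.
Both Eulerian circuit and Eulerian path exist.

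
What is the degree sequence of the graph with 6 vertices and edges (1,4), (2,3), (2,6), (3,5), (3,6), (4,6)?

Step 1: Count edges incident to each vertex:
  deg(1) = 1 (neighbors: 4)
  deg(2) = 2 (neighbors: 3, 6)
  deg(3) = 3 (neighbors: 2, 5, 6)
  deg(4) = 2 (neighbors: 1, 6)
  deg(5) = 1 (neighbors: 3)
  deg(6) = 3 (neighbors: 2, 3, 4)

Step 2: Sort degrees in non-increasing order:
  Degrees: [1, 2, 3, 2, 1, 3] -> sorted: [3, 3, 2, 2, 1, 1]

Degree sequence: [3, 3, 2, 2, 1, 1]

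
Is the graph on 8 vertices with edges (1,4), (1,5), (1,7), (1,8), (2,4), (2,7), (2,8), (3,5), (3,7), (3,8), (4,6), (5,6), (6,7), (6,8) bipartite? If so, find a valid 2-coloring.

Step 1: Attempt 2-coloring using BFS:
  Start at vertex 1, assign color 0
  Color vertex 4 with color 1 (neighbor of 1)
  Color vertex 5 with color 1 (neighbor of 1)
  Color vertex 7 with color 1 (neighbor of 1)
  Color vertex 8 with color 1 (neighbor of 1)
  Color vertex 2 with color 0 (neighbor of 4)
  Color vertex 6 with color 0 (neighbor of 4)
  Color vertex 3 with color 0 (neighbor of 5)

Step 2: 2-coloring succeeded. No conflicts found.
  Set A (color 0): {1, 2, 3, 6}
  Set B (color 1): {4, 5, 7, 8}

The graph is bipartite with partition {1, 2, 3, 6}, {4, 5, 7, 8}.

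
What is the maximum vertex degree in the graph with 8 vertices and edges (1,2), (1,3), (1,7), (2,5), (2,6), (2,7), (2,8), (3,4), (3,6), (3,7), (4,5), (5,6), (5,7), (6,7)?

Step 1: Count edges incident to each vertex:
  deg(1) = 3 (neighbors: 2, 3, 7)
  deg(2) = 5 (neighbors: 1, 5, 6, 7, 8)
  deg(3) = 4 (neighbors: 1, 4, 6, 7)
  deg(4) = 2 (neighbors: 3, 5)
  deg(5) = 4 (neighbors: 2, 4, 6, 7)
  deg(6) = 4 (neighbors: 2, 3, 5, 7)
  deg(7) = 5 (neighbors: 1, 2, 3, 5, 6)
  deg(8) = 1 (neighbors: 2)

Step 2: Find maximum:
  max(3, 5, 4, 2, 4, 4, 5, 1) = 5 (vertex 2)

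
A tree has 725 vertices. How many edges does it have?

A tree on n vertices always has exactly n - 1 edges.
For n = 725: edges = 725 - 1 = 724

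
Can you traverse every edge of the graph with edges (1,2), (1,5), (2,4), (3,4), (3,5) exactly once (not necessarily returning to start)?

Step 1: Find the degree of each vertex:
  deg(1) = 2
  deg(2) = 2
  deg(3) = 2
  deg(4) = 2
  deg(5) = 2

Step 2: Count vertices with odd degree:
  All vertices have even degree (0 odd-degree vertices)

Step 3: Apply Euler's theorem:
  - Eulerian circuit exists iff graph is connected and all vertices have even degree
  - Eulerian path exists iff graph is connected and has 0 or 2 odd-degree vertices

Graph is connected with 0 odd-degree vertices.
Both Eulerian circuit and Eulerian path exist.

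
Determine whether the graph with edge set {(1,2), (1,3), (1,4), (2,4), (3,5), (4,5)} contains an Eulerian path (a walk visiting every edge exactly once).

Step 1: Find the degree of each vertex:
  deg(1) = 3
  deg(2) = 2
  deg(3) = 2
  deg(4) = 3
  deg(5) = 2

Step 2: Count vertices with odd degree:
  Odd-degree vertices: 1, 4 (2 total)

Step 3: Apply Euler's theorem:
  - Eulerian circuit exists iff graph is connected and all vertices have even degree
  - Eulerian path exists iff graph is connected and has 0 or 2 odd-degree vertices

Graph is connected with exactly 2 odd-degree vertices (1, 4).
Eulerian path exists (starting and ending at the odd-degree vertices), but no Eulerian circuit.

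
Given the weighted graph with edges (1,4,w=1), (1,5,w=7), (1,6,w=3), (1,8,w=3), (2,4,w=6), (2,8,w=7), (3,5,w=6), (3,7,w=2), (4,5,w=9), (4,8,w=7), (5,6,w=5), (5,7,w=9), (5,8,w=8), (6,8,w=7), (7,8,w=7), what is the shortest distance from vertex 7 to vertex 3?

Step 1: Build adjacency list with weights:
  1: 4(w=1), 5(w=7), 6(w=3), 8(w=3)
  2: 4(w=6), 8(w=7)
  3: 5(w=6), 7(w=2)
  4: 1(w=1), 2(w=6), 5(w=9), 8(w=7)
  5: 1(w=7), 3(w=6), 4(w=9), 6(w=5), 7(w=9), 8(w=8)
  6: 1(w=3), 5(w=5), 8(w=7)
  7: 3(w=2), 5(w=9), 8(w=7)
  8: 1(w=3), 2(w=7), 4(w=7), 5(w=8), 6(w=7), 7(w=7)

Step 2: Apply Dijkstra's algorithm from vertex 7:
  Visit vertex 7 (distance=0)
    Update dist[3] = 2
    Update dist[5] = 9
    Update dist[8] = 7
  Visit vertex 3 (distance=2)
    Update dist[5] = 8

Step 3: Shortest path: 7 -> 3
Total weight: 2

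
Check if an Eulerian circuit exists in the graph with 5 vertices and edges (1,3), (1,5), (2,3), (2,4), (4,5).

Step 1: Find the degree of each vertex:
  deg(1) = 2
  deg(2) = 2
  deg(3) = 2
  deg(4) = 2
  deg(5) = 2

Step 2: Count vertices with odd degree:
  All vertices have even degree (0 odd-degree vertices)

Step 3: Apply Euler's theorem:
  - Eulerian circuit exists iff graph is connected and all vertices have even degree
  - Eulerian path exists iff graph is connected and has 0 or 2 odd-degree vertices

Graph is connected with 0 odd-degree vertices.
Both Eulerian circuit and Eulerian path exist.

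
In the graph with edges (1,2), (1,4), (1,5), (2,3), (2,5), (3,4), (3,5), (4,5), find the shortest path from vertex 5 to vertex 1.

Step 1: Build adjacency list:
  1: 2, 4, 5
  2: 1, 3, 5
  3: 2, 4, 5
  4: 1, 3, 5
  5: 1, 2, 3, 4

Step 2: BFS from vertex 5 to find shortest path to 1:
  vertex 1 reached at distance 1

Step 3: Shortest path: 5 -> 1
Path length: 1 edge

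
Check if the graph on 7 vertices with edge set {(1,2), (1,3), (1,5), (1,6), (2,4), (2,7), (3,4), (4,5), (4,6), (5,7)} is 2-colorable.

Step 1: Attempt 2-coloring using BFS:
  Start at vertex 1, assign color 0
  Color vertex 2 with color 1 (neighbor of 1)
  Color vertex 3 with color 1 (neighbor of 1)
  Color vertex 5 with color 1 (neighbor of 1)
  Color vertex 6 with color 1 (neighbor of 1)
  Color vertex 4 with color 0 (neighbor of 2)
  Color vertex 7 with color 0 (neighbor of 2)

Step 2: 2-coloring succeeded. No conflicts found.
  Set A (color 0): {1, 4, 7}
  Set B (color 1): {2, 3, 5, 6}

The graph is bipartite with partition {1, 4, 7}, {2, 3, 5, 6}.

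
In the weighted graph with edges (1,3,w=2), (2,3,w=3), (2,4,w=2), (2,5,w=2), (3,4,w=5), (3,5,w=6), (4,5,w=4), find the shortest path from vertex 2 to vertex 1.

Step 1: Build adjacency list with weights:
  1: 3(w=2)
  2: 3(w=3), 4(w=2), 5(w=2)
  3: 1(w=2), 2(w=3), 4(w=5), 5(w=6)
  4: 2(w=2), 3(w=5), 5(w=4)
  5: 2(w=2), 3(w=6), 4(w=4)

Step 2: Apply Dijkstra's algorithm from vertex 2:
  Visit vertex 2 (distance=0)
    Update dist[3] = 3
    Update dist[4] = 2
    Update dist[5] = 2
  Visit vertex 4 (distance=2)
  Visit vertex 5 (distance=2)
  Visit vertex 3 (distance=3)
    Update dist[1] = 5
  Visit vertex 1 (distance=5)

Step 3: Shortest path: 2 -> 3 -> 1
Total weight: 3 + 2 = 5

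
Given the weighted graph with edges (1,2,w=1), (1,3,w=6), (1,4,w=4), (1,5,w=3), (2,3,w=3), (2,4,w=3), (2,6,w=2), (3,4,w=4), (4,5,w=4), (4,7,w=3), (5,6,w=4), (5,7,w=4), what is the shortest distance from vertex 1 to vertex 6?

Step 1: Build adjacency list with weights:
  1: 2(w=1), 3(w=6), 4(w=4), 5(w=3)
  2: 1(w=1), 3(w=3), 4(w=3), 6(w=2)
  3: 1(w=6), 2(w=3), 4(w=4)
  4: 1(w=4), 2(w=3), 3(w=4), 5(w=4), 7(w=3)
  5: 1(w=3), 4(w=4), 6(w=4), 7(w=4)
  6: 2(w=2), 5(w=4)
  7: 4(w=3), 5(w=4)

Step 2: Apply Dijkstra's algorithm from vertex 1:
  Visit vertex 1 (distance=0)
    Update dist[2] = 1
    Update dist[3] = 6
    Update dist[4] = 4
    Update dist[5] = 3
  Visit vertex 2 (distance=1)
    Update dist[3] = 4
    Update dist[6] = 3
  Visit vertex 5 (distance=3)
    Update dist[7] = 7
  Visit vertex 6 (distance=3)

Step 3: Shortest path: 1 -> 2 -> 6
Total weight: 1 + 2 = 3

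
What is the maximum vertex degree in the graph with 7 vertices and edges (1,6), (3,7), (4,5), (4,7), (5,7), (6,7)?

Step 1: Count edges incident to each vertex:
  deg(1) = 1 (neighbors: 6)
  deg(2) = 0 (neighbors: none)
  deg(3) = 1 (neighbors: 7)
  deg(4) = 2 (neighbors: 5, 7)
  deg(5) = 2 (neighbors: 4, 7)
  deg(6) = 2 (neighbors: 1, 7)
  deg(7) = 4 (neighbors: 3, 4, 5, 6)

Step 2: Find maximum:
  max(1, 0, 1, 2, 2, 2, 4) = 4 (vertex 7)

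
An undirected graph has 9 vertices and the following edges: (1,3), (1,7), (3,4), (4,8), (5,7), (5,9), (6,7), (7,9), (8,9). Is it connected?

Step 1: Build adjacency list from edges:
  1: 3, 7
  2: (none)
  3: 1, 4
  4: 3, 8
  5: 7, 9
  6: 7
  7: 1, 5, 6, 9
  8: 4, 9
  9: 5, 7, 8

Step 2: Run BFS/DFS from vertex 1:
  Visited: {1, 3, 7, 4, 5, 6, 9, 8}
  Reached 8 of 9 vertices

Step 3: Only 8 of 9 vertices reached. Graph is disconnected.
Connected components: {1, 3, 4, 5, 6, 7, 8, 9}, {2}
Answer: No, the graph is not connected (2 components).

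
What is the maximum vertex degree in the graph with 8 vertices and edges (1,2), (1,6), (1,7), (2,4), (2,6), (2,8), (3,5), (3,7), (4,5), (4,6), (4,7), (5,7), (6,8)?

Step 1: Count edges incident to each vertex:
  deg(1) = 3 (neighbors: 2, 6, 7)
  deg(2) = 4 (neighbors: 1, 4, 6, 8)
  deg(3) = 2 (neighbors: 5, 7)
  deg(4) = 4 (neighbors: 2, 5, 6, 7)
  deg(5) = 3 (neighbors: 3, 4, 7)
  deg(6) = 4 (neighbors: 1, 2, 4, 8)
  deg(7) = 4 (neighbors: 1, 3, 4, 5)
  deg(8) = 2 (neighbors: 2, 6)

Step 2: Find maximum:
  max(3, 4, 2, 4, 3, 4, 4, 2) = 4 (vertex 2)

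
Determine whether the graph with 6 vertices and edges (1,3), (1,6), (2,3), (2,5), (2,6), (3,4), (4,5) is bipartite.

Step 1: Attempt 2-coloring using BFS:
  Start at vertex 1, assign color 0
  Color vertex 3 with color 1 (neighbor of 1)
  Color vertex 6 with color 1 (neighbor of 1)
  Color vertex 2 with color 0 (neighbor of 3)
  Color vertex 4 with color 0 (neighbor of 3)
  Color vertex 5 with color 1 (neighbor of 2)

Step 2: 2-coloring succeeded. No conflicts found.
  Set A (color 0): {1, 2, 4}
  Set B (color 1): {3, 5, 6}

The graph is bipartite with partition {1, 2, 4}, {3, 5, 6}.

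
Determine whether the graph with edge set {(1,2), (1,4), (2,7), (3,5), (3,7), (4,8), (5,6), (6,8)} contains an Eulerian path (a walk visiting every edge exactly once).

Step 1: Find the degree of each vertex:
  deg(1) = 2
  deg(2) = 2
  deg(3) = 2
  deg(4) = 2
  deg(5) = 2
  deg(6) = 2
  deg(7) = 2
  deg(8) = 2

Step 2: Count vertices with odd degree:
  All vertices have even degree (0 odd-degree vertices)

Step 3: Apply Euler's theorem:
  - Eulerian circuit exists iff graph is connected and all vertices have even degree
  - Eulerian path exists iff graph is connected and has 0 or 2 odd-degree vertices

Graph is connected with 0 odd-degree vertices.
Both Eulerian circuit and Eulerian path exist.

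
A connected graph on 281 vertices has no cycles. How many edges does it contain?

A tree on n vertices always has exactly n - 1 edges.
For n = 281: edges = 281 - 1 = 280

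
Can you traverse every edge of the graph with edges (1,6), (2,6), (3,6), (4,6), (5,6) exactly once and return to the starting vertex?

Step 1: Find the degree of each vertex:
  deg(1) = 1
  deg(2) = 1
  deg(3) = 1
  deg(4) = 1
  deg(5) = 1
  deg(6) = 5

Step 2: Count vertices with odd degree:
  Odd-degree vertices: 1, 2, 3, 4, 5, 6 (6 total)

Step 3: Apply Euler's theorem:
  - Eulerian circuit exists iff graph is connected and all vertices have even degree
  - Eulerian path exists iff graph is connected and has 0 or 2 odd-degree vertices

Graph has 6 odd-degree vertices (need 0 or 2).
Neither Eulerian path nor Eulerian circuit exists.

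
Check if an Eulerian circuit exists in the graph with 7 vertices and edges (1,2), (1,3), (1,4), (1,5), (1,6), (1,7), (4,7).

Step 1: Find the degree of each vertex:
  deg(1) = 6
  deg(2) = 1
  deg(3) = 1
  deg(4) = 2
  deg(5) = 1
  deg(6) = 1
  deg(7) = 2

Step 2: Count vertices with odd degree:
  Odd-degree vertices: 2, 3, 5, 6 (4 total)

Step 3: Apply Euler's theorem:
  - Eulerian circuit exists iff graph is connected and all vertices have even degree
  - Eulerian path exists iff graph is connected and has 0 or 2 odd-degree vertices

Graph has 4 odd-degree vertices (need 0 or 2).
Neither Eulerian path nor Eulerian circuit exists.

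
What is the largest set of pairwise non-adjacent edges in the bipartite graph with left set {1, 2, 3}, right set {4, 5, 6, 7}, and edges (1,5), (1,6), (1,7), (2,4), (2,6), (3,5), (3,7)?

Step 1: List the neighbors of each left vertex:
  1: 5, 6, 7
  2: 4, 6
  3: 5, 7

Step 2: Greedily match left vertices, then look for augmenting paths:
  Match 1 -- 5
  Match 2 -- 4
  Match 3 -- 7
  No augmenting path remains.

Step 3: Verify this is maximum:
  Matching size 3 = min(|L|, |R|) = min(3, 4), which is an upper bound, so this matching is maximum.

Maximum matching: {(1,5), (2,4), (3,7)}
Size: 3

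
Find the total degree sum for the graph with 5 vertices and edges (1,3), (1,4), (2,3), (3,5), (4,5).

Step 1: Count edges incident to each vertex:
  deg(1) = 2 (neighbors: 3, 4)
  deg(2) = 1 (neighbors: 3)
  deg(3) = 3 (neighbors: 1, 2, 5)
  deg(4) = 2 (neighbors: 1, 5)
  deg(5) = 2 (neighbors: 3, 4)

Step 2: Sum all degrees:
  2 + 1 + 3 + 2 + 2 = 10

Verification: sum of degrees = 2 * |E| = 2 * 5 = 10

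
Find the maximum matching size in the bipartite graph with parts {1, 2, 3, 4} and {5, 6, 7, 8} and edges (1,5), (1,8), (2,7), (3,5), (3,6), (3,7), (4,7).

Step 1: List the neighbors of each left vertex:
  1: 5, 8
  2: 7
  3: 5, 6, 7
  4: 7

Step 2: Greedily match left vertices, then look for augmenting paths:
  Match 1 -- 5
  Match 2 -- 7
  Match 3 -- 6
  No augmenting path remains.

Step 3: Verify this is maximum:
  Matching has size 3. The vertex set {1, 3, 7} covers every edge and has size 3; any matching has at most one edge per cover vertex, so 3 is maximum (König's theorem).

Maximum matching: {(1,5), (2,7), (3,6)}
Size: 3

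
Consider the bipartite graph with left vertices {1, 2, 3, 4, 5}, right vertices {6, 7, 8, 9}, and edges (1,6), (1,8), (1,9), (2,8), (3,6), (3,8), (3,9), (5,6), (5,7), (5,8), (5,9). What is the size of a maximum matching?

Step 1: List the neighbors of each left vertex:
  1: 6, 8, 9
  2: 8
  3: 6, 8, 9
  4: (none)
  5: 6, 7, 8, 9

Step 2: Greedily match left vertices, then look for augmenting paths:
  Match 1 -- 6
  Match 2 -- 8
  Match 3 -- 9
  Match 5 -- 7
  No augmenting path remains.

Step 3: Verify this is maximum:
  Matching size 4 = min(|L|, |R|) = min(5, 4), which is an upper bound, so this matching is maximum.

Maximum matching: {(1,6), (2,8), (3,9), (5,7)}
Size: 4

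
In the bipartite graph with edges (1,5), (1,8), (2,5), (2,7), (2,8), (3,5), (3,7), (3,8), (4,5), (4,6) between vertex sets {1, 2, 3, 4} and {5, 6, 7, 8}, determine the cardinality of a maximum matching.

Step 1: List the neighbors of each left vertex:
  1: 5, 8
  2: 5, 7, 8
  3: 5, 7, 8
  4: 5, 6

Step 2: Greedily match left vertices, then look for augmenting paths:
  Match 1 -- 5
  Match 2 -- 7
  Match 3 -- 8
  Match 4 -- 6
  No augmenting path remains.

Step 3: Verify this is maximum:
  Matching size 4 = min(|L|, |R|) = min(4, 4), which is an upper bound, so this matching is maximum.

Maximum matching: {(1,5), (2,7), (3,8), (4,6)}
Size: 4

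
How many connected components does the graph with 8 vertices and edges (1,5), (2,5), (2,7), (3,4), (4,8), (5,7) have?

Step 1: Build adjacency list from edges:
  1: 5
  2: 5, 7
  3: 4
  4: 3, 8
  5: 1, 2, 7
  6: (none)
  7: 2, 5
  8: 4

Step 2: Run BFS/DFS from vertex 1:
  Visited: {1, 5, 2, 7}
  Reached 4 of 8 vertices

Step 3: Only 4 of 8 vertices reached. Graph is disconnected.
Connected components: {1, 2, 5, 7}, {3, 4, 8}, {6}
Number of connected components: 3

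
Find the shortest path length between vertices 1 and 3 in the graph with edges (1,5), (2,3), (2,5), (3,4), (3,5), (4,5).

Step 1: Build adjacency list:
  1: 5
  2: 3, 5
  3: 2, 4, 5
  4: 3, 5
  5: 1, 2, 3, 4

Step 2: BFS from vertex 1 to find shortest path to 3:
  vertex 5 reached at distance 1
  vertex 2 reached at distance 2
  vertex 3 reached at distance 2

Step 3: Shortest path: 1 -> 5 -> 3
Path length: 2 edges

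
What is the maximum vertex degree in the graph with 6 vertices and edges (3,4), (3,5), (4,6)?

Step 1: Count edges incident to each vertex:
  deg(1) = 0 (neighbors: none)
  deg(2) = 0 (neighbors: none)
  deg(3) = 2 (neighbors: 4, 5)
  deg(4) = 2 (neighbors: 3, 6)
  deg(5) = 1 (neighbors: 3)
  deg(6) = 1 (neighbors: 4)

Step 2: Find maximum:
  max(0, 0, 2, 2, 1, 1) = 2 (vertex 3)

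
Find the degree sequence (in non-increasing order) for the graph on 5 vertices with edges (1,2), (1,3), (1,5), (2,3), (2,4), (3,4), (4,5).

Step 1: Count edges incident to each vertex:
  deg(1) = 3 (neighbors: 2, 3, 5)
  deg(2) = 3 (neighbors: 1, 3, 4)
  deg(3) = 3 (neighbors: 1, 2, 4)
  deg(4) = 3 (neighbors: 2, 3, 5)
  deg(5) = 2 (neighbors: 1, 4)

Step 2: Sort degrees in non-increasing order:
  Degrees: [3, 3, 3, 3, 2] -> sorted: [3, 3, 3, 3, 2]

Degree sequence: [3, 3, 3, 3, 2]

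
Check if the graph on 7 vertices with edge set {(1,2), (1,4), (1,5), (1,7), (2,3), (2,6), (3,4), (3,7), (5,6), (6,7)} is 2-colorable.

Step 1: Attempt 2-coloring using BFS:
  Start at vertex 1, assign color 0
  Color vertex 2 with color 1 (neighbor of 1)
  Color vertex 4 with color 1 (neighbor of 1)
  Color vertex 5 with color 1 (neighbor of 1)
  Color vertex 7 with color 1 (neighbor of 1)
  Color vertex 3 with color 0 (neighbor of 2)
  Color vertex 6 with color 0 (neighbor of 2)

Step 2: 2-coloring succeeded. No conflicts found.
  Set A (color 0): {1, 3, 6}
  Set B (color 1): {2, 4, 5, 7}

The graph is bipartite with partition {1, 3, 6}, {2, 4, 5, 7}.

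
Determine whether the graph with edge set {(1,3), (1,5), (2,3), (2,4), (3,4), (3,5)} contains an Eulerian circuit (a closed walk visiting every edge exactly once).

Step 1: Find the degree of each vertex:
  deg(1) = 2
  deg(2) = 2
  deg(3) = 4
  deg(4) = 2
  deg(5) = 2

Step 2: Count vertices with odd degree:
  All vertices have even degree (0 odd-degree vertices)

Step 3: Apply Euler's theorem:
  - Eulerian circuit exists iff graph is connected and all vertices have even degree
  - Eulerian path exists iff graph is connected and has 0 or 2 odd-degree vertices

Graph is connected with 0 odd-degree vertices.
Both Eulerian circuit and Eulerian path exist.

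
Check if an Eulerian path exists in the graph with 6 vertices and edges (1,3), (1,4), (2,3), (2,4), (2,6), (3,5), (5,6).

Step 1: Find the degree of each vertex:
  deg(1) = 2
  deg(2) = 3
  deg(3) = 3
  deg(4) = 2
  deg(5) = 2
  deg(6) = 2

Step 2: Count vertices with odd degree:
  Odd-degree vertices: 2, 3 (2 total)

Step 3: Apply Euler's theorem:
  - Eulerian circuit exists iff graph is connected and all vertices have even degree
  - Eulerian path exists iff graph is connected and has 0 or 2 odd-degree vertices

Graph is connected with exactly 2 odd-degree vertices (2, 3).
Eulerian path exists (starting and ending at the odd-degree vertices), but no Eulerian circuit.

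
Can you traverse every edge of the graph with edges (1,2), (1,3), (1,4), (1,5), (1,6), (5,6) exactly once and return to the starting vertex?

Step 1: Find the degree of each vertex:
  deg(1) = 5
  deg(2) = 1
  deg(3) = 1
  deg(4) = 1
  deg(5) = 2
  deg(6) = 2

Step 2: Count vertices with odd degree:
  Odd-degree vertices: 1, 2, 3, 4 (4 total)

Step 3: Apply Euler's theorem:
  - Eulerian circuit exists iff graph is connected and all vertices have even degree
  - Eulerian path exists iff graph is connected and has 0 or 2 odd-degree vertices

Graph has 4 odd-degree vertices (need 0 or 2).
Neither Eulerian path nor Eulerian circuit exists.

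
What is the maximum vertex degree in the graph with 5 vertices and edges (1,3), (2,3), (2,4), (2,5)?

Step 1: Count edges incident to each vertex:
  deg(1) = 1 (neighbors: 3)
  deg(2) = 3 (neighbors: 3, 4, 5)
  deg(3) = 2 (neighbors: 1, 2)
  deg(4) = 1 (neighbors: 2)
  deg(5) = 1 (neighbors: 2)

Step 2: Find maximum:
  max(1, 3, 2, 1, 1) = 3 (vertex 2)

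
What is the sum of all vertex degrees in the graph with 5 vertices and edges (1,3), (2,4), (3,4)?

Step 1: Count edges incident to each vertex:
  deg(1) = 1 (neighbors: 3)
  deg(2) = 1 (neighbors: 4)
  deg(3) = 2 (neighbors: 1, 4)
  deg(4) = 2 (neighbors: 2, 3)
  deg(5) = 0 (neighbors: none)

Step 2: Sum all degrees:
  1 + 1 + 2 + 2 + 0 = 6

Verification: sum of degrees = 2 * |E| = 2 * 3 = 6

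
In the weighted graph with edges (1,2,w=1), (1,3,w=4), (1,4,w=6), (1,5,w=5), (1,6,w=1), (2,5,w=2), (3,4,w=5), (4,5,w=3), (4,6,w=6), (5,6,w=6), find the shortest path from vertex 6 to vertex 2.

Step 1: Build adjacency list with weights:
  1: 2(w=1), 3(w=4), 4(w=6), 5(w=5), 6(w=1)
  2: 1(w=1), 5(w=2)
  3: 1(w=4), 4(w=5)
  4: 1(w=6), 3(w=5), 5(w=3), 6(w=6)
  5: 1(w=5), 2(w=2), 4(w=3), 6(w=6)
  6: 1(w=1), 4(w=6), 5(w=6)

Step 2: Apply Dijkstra's algorithm from vertex 6:
  Visit vertex 6 (distance=0)
    Update dist[1] = 1
    Update dist[4] = 6
    Update dist[5] = 6
  Visit vertex 1 (distance=1)
    Update dist[2] = 2
    Update dist[3] = 5
  Visit vertex 2 (distance=2)
    Update dist[5] = 4

Step 3: Shortest path: 6 -> 1 -> 2
Total weight: 1 + 1 = 2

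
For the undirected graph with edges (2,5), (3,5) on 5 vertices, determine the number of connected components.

Step 1: Build adjacency list from edges:
  1: (none)
  2: 5
  3: 5
  4: (none)
  5: 2, 3

Step 2: Run BFS/DFS from vertex 1:
  Visited: {1}
  Reached 1 of 5 vertices

Step 3: Only 1 of 5 vertices reached. Graph is disconnected.
Connected components: {1}, {2, 3, 5}, {4}
Number of connected components: 3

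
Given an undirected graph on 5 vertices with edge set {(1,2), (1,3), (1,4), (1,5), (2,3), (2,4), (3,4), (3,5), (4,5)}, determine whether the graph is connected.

Step 1: Build adjacency list from edges:
  1: 2, 3, 4, 5
  2: 1, 3, 4
  3: 1, 2, 4, 5
  4: 1, 2, 3, 5
  5: 1, 3, 4

Step 2: Run BFS/DFS from vertex 1:
  Visited: {1, 2, 3, 4, 5}
  Reached 5 of 5 vertices

Step 3: All 5 vertices reached from vertex 1, so the graph is connected.
Answer: Yes, the graph is connected.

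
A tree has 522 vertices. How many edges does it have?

A tree on n vertices always has exactly n - 1 edges.
For n = 522: edges = 522 - 1 = 521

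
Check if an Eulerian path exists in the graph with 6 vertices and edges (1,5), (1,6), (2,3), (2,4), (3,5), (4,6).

Step 1: Find the degree of each vertex:
  deg(1) = 2
  deg(2) = 2
  deg(3) = 2
  deg(4) = 2
  deg(5) = 2
  deg(6) = 2

Step 2: Count vertices with odd degree:
  All vertices have even degree (0 odd-degree vertices)

Step 3: Apply Euler's theorem:
  - Eulerian circuit exists iff graph is connected and all vertices have even degree
  - Eulerian path exists iff graph is connected and has 0 or 2 odd-degree vertices

Graph is connected with 0 odd-degree vertices.
Both Eulerian circuit and Eulerian path exist.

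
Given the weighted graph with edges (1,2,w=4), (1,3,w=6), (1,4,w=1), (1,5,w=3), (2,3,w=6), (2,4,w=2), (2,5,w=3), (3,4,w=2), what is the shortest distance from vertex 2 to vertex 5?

Step 1: Build adjacency list with weights:
  1: 2(w=4), 3(w=6), 4(w=1), 5(w=3)
  2: 1(w=4), 3(w=6), 4(w=2), 5(w=3)
  3: 1(w=6), 2(w=6), 4(w=2)
  4: 1(w=1), 2(w=2), 3(w=2)
  5: 1(w=3), 2(w=3)

Step 2: Apply Dijkstra's algorithm from vertex 2:
  Visit vertex 2 (distance=0)
    Update dist[1] = 4
    Update dist[3] = 6
    Update dist[4] = 2
    Update dist[5] = 3
  Visit vertex 4 (distance=2)
    Update dist[1] = 3
    Update dist[3] = 4
  Visit vertex 1 (distance=3)
  Visit vertex 5 (distance=3)

Step 3: Shortest path: 2 -> 5
Total weight: 3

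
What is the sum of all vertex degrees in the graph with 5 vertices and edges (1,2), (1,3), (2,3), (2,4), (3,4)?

Step 1: Count edges incident to each vertex:
  deg(1) = 2 (neighbors: 2, 3)
  deg(2) = 3 (neighbors: 1, 3, 4)
  deg(3) = 3 (neighbors: 1, 2, 4)
  deg(4) = 2 (neighbors: 2, 3)
  deg(5) = 0 (neighbors: none)

Step 2: Sum all degrees:
  2 + 3 + 3 + 2 + 0 = 10

Verification: sum of degrees = 2 * |E| = 2 * 5 = 10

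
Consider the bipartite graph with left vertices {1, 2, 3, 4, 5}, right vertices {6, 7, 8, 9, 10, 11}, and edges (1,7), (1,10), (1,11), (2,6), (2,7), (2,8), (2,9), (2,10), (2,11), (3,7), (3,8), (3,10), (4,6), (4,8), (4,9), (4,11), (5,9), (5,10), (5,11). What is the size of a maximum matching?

Step 1: List the neighbors of each left vertex:
  1: 7, 10, 11
  2: 6, 7, 8, 9, 10, 11
  3: 7, 8, 10
  4: 6, 8, 9, 11
  5: 9, 10, 11

Step 2: Greedily match left vertices, then look for augmenting paths:
  Match 1 -- 7
  Match 2 -- 6
  Match 3 -- 8
  Match 4 -- 9
  Match 5 -- 10
  No augmenting path remains.

Step 3: Verify this is maximum:
  Matching size 5 = min(|L|, |R|) = min(5, 6), which is an upper bound, so this matching is maximum.

Maximum matching: {(1,7), (2,6), (3,8), (4,9), (5,10)}
Size: 5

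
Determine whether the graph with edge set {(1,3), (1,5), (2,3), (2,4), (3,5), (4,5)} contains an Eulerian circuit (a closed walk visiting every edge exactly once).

Step 1: Find the degree of each vertex:
  deg(1) = 2
  deg(2) = 2
  deg(3) = 3
  deg(4) = 2
  deg(5) = 3

Step 2: Count vertices with odd degree:
  Odd-degree vertices: 3, 5 (2 total)

Step 3: Apply Euler's theorem:
  - Eulerian circuit exists iff graph is connected and all vertices have even degree
  - Eulerian path exists iff graph is connected and has 0 or 2 odd-degree vertices

Graph is connected with exactly 2 odd-degree vertices (3, 5).
Eulerian path exists (starting and ending at the odd-degree vertices), but no Eulerian circuit.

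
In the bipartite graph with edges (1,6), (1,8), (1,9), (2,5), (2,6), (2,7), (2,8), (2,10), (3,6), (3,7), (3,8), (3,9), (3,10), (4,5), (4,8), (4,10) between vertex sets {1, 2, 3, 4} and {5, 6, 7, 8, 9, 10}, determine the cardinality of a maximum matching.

Step 1: List the neighbors of each left vertex:
  1: 6, 8, 9
  2: 5, 6, 7, 8, 10
  3: 6, 7, 8, 9, 10
  4: 5, 8, 10

Step 2: Greedily match left vertices, then look for augmenting paths:
  Match 1 -- 6
  Match 2 -- 5
  Match 3 -- 7
  Match 4 -- 8
  No augmenting path remains.

Step 3: Verify this is maximum:
  Matching size 4 = min(|L|, |R|) = min(4, 6), which is an upper bound, so this matching is maximum.

Maximum matching: {(1,6), (2,5), (3,7), (4,8)}
Size: 4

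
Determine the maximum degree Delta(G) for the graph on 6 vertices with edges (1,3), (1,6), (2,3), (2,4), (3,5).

Step 1: Count edges incident to each vertex:
  deg(1) = 2 (neighbors: 3, 6)
  deg(2) = 2 (neighbors: 3, 4)
  deg(3) = 3 (neighbors: 1, 2, 5)
  deg(4) = 1 (neighbors: 2)
  deg(5) = 1 (neighbors: 3)
  deg(6) = 1 (neighbors: 1)

Step 2: Find maximum:
  max(2, 2, 3, 1, 1, 1) = 3 (vertex 3)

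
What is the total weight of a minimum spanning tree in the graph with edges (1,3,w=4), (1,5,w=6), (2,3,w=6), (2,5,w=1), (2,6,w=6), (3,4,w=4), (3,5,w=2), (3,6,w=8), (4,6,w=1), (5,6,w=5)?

Apply Kruskal's algorithm (sort edges by weight, add if no cycle):

Sorted edges by weight:
  (2,5) w=1
  (4,6) w=1
  (3,5) w=2
  (1,3) w=4
  (3,4) w=4
  (5,6) w=5
  (1,5) w=6
  (2,6) w=6
  (2,3) w=6
  (3,6) w=8

Add edge (2,5) w=1 -- no cycle. Running total: 1
Add edge (4,6) w=1 -- no cycle. Running total: 2
Add edge (3,5) w=2 -- no cycle. Running total: 4
Add edge (1,3) w=4 -- no cycle. Running total: 8
Add edge (3,4) w=4 -- no cycle. Running total: 12

MST edges: (2,5,w=1), (4,6,w=1), (3,5,w=2), (1,3,w=4), (3,4,w=4)
Total MST weight: 1 + 1 + 2 + 4 + 4 = 12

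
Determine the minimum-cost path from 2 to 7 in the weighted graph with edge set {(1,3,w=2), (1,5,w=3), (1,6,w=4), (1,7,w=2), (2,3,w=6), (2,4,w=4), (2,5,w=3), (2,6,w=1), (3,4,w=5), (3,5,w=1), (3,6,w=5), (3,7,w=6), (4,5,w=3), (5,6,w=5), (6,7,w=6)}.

Step 1: Build adjacency list with weights:
  1: 3(w=2), 5(w=3), 6(w=4), 7(w=2)
  2: 3(w=6), 4(w=4), 5(w=3), 6(w=1)
  3: 1(w=2), 2(w=6), 4(w=5), 5(w=1), 6(w=5), 7(w=6)
  4: 2(w=4), 3(w=5), 5(w=3)
  5: 1(w=3), 2(w=3), 3(w=1), 4(w=3), 6(w=5)
  6: 1(w=4), 2(w=1), 3(w=5), 5(w=5), 7(w=6)
  7: 1(w=2), 3(w=6), 6(w=6)

Step 2: Apply Dijkstra's algorithm from vertex 2:
  Visit vertex 2 (distance=0)
    Update dist[3] = 6
    Update dist[4] = 4
    Update dist[5] = 3
    Update dist[6] = 1
  Visit vertex 6 (distance=1)
    Update dist[1] = 5
    Update dist[7] = 7
  Visit vertex 5 (distance=3)
    Update dist[3] = 4
  Visit vertex 3 (distance=4)
  Visit vertex 4 (distance=4)
  Visit vertex 1 (distance=5)
  Visit vertex 7 (distance=7)

Step 3: Shortest path: 2 -> 6 -> 7
Total weight: 1 + 6 = 7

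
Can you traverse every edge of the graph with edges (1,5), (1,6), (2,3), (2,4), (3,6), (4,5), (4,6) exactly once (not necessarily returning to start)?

Step 1: Find the degree of each vertex:
  deg(1) = 2
  deg(2) = 2
  deg(3) = 2
  deg(4) = 3
  deg(5) = 2
  deg(6) = 3

Step 2: Count vertices with odd degree:
  Odd-degree vertices: 4, 6 (2 total)

Step 3: Apply Euler's theorem:
  - Eulerian circuit exists iff graph is connected and all vertices have even degree
  - Eulerian path exists iff graph is connected and has 0 or 2 odd-degree vertices

Graph is connected with exactly 2 odd-degree vertices (4, 6).
Eulerian path exists (starting and ending at the odd-degree vertices), but no Eulerian circuit.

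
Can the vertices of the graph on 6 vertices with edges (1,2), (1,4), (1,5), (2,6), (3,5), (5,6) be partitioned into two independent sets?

Step 1: Attempt 2-coloring using BFS:
  Start at vertex 1, assign color 0
  Color vertex 2 with color 1 (neighbor of 1)
  Color vertex 4 with color 1 (neighbor of 1)
  Color vertex 5 with color 1 (neighbor of 1)
  Color vertex 6 with color 0 (neighbor of 2)
  Color vertex 3 with color 0 (neighbor of 5)

Step 2: 2-coloring succeeded. No conflicts found.
  Set A (color 0): {1, 3, 6}
  Set B (color 1): {2, 4, 5}

The graph is bipartite with partition {1, 3, 6}, {2, 4, 5}.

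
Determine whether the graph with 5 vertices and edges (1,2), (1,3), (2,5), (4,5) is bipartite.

Step 1: Attempt 2-coloring using BFS:
  Start at vertex 1, assign color 0
  Color vertex 2 with color 1 (neighbor of 1)
  Color vertex 3 with color 1 (neighbor of 1)
  Color vertex 5 with color 0 (neighbor of 2)
  Color vertex 4 with color 1 (neighbor of 5)

Step 2: 2-coloring succeeded. No conflicts found.
  Set A (color 0): {1, 5}
  Set B (color 1): {2, 3, 4}

The graph is bipartite with partition {1, 5}, {2, 3, 4}.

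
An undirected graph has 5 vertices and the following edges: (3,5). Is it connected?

Step 1: Build adjacency list from edges:
  1: (none)
  2: (none)
  3: 5
  4: (none)
  5: 3

Step 2: Run BFS/DFS from vertex 1:
  Visited: {1}
  Reached 1 of 5 vertices

Step 3: Only 1 of 5 vertices reached. Graph is disconnected.
Connected components: {1}, {2}, {3, 5}, {4}
Answer: No, the graph is not connected (4 components).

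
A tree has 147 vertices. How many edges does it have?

A tree on n vertices always has exactly n - 1 edges.
For n = 147: edges = 147 - 1 = 146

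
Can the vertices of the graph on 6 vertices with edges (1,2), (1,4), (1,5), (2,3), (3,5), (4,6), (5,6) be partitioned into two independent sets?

Step 1: Attempt 2-coloring using BFS:
  Start at vertex 1, assign color 0
  Color vertex 2 with color 1 (neighbor of 1)
  Color vertex 4 with color 1 (neighbor of 1)
  Color vertex 5 with color 1 (neighbor of 1)
  Color vertex 3 with color 0 (neighbor of 2)
  Color vertex 6 with color 0 (neighbor of 4)

Step 2: 2-coloring succeeded. No conflicts found.
  Set A (color 0): {1, 3, 6}
  Set B (color 1): {2, 4, 5}

The graph is bipartite with partition {1, 3, 6}, {2, 4, 5}.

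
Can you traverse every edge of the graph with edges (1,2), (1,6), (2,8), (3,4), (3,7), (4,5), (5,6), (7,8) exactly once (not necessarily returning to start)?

Step 1: Find the degree of each vertex:
  deg(1) = 2
  deg(2) = 2
  deg(3) = 2
  deg(4) = 2
  deg(5) = 2
  deg(6) = 2
  deg(7) = 2
  deg(8) = 2

Step 2: Count vertices with odd degree:
  All vertices have even degree (0 odd-degree vertices)

Step 3: Apply Euler's theorem:
  - Eulerian circuit exists iff graph is connected and all vertices have even degree
  - Eulerian path exists iff graph is connected and has 0 or 2 odd-degree vertices

Graph is connected with 0 odd-degree vertices.
Both Eulerian circuit and Eulerian path exist.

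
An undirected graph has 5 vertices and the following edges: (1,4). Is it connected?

Step 1: Build adjacency list from edges:
  1: 4
  2: (none)
  3: (none)
  4: 1
  5: (none)

Step 2: Run BFS/DFS from vertex 1:
  Visited: {1, 4}
  Reached 2 of 5 vertices

Step 3: Only 2 of 5 vertices reached. Graph is disconnected.
Connected components: {1, 4}, {2}, {3}, {5}
Answer: No, the graph is not connected (4 components).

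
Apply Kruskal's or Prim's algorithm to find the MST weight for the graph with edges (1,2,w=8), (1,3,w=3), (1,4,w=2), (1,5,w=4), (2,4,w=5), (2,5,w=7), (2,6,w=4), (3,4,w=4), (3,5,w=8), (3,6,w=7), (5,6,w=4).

Apply Kruskal's algorithm (sort edges by weight, add if no cycle):

Sorted edges by weight:
  (1,4) w=2
  (1,3) w=3
  (1,5) w=4
  (2,6) w=4
  (3,4) w=4
  (5,6) w=4
  (2,4) w=5
  (2,5) w=7
  (3,6) w=7
  (1,2) w=8
  (3,5) w=8

Add edge (1,4) w=2 -- no cycle. Running total: 2
Add edge (1,3) w=3 -- no cycle. Running total: 5
Add edge (1,5) w=4 -- no cycle. Running total: 9
Add edge (2,6) w=4 -- no cycle. Running total: 13
Skip edge (3,4) w=4 -- would create cycle
Add edge (5,6) w=4 -- no cycle. Running total: 17

MST edges: (1,4,w=2), (1,3,w=3), (1,5,w=4), (2,6,w=4), (5,6,w=4)
Total MST weight: 2 + 3 + 4 + 4 + 4 = 17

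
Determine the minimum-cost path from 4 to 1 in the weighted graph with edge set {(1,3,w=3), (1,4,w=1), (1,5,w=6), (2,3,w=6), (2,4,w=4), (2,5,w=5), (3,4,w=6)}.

Step 1: Build adjacency list with weights:
  1: 3(w=3), 4(w=1), 5(w=6)
  2: 3(w=6), 4(w=4), 5(w=5)
  3: 1(w=3), 2(w=6), 4(w=6)
  4: 1(w=1), 2(w=4), 3(w=6)
  5: 1(w=6), 2(w=5)

Step 2: Apply Dijkstra's algorithm from vertex 4:
  Visit vertex 4 (distance=0)
    Update dist[1] = 1
    Update dist[2] = 4
    Update dist[3] = 6
  Visit vertex 1 (distance=1)
    Update dist[3] = 4
    Update dist[5] = 7

Step 3: Shortest path: 4 -> 1
Total weight: 1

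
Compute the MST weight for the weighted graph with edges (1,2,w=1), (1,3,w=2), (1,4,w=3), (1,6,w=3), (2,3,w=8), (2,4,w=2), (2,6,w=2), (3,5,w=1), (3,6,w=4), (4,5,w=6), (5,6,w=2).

Apply Kruskal's algorithm (sort edges by weight, add if no cycle):

Sorted edges by weight:
  (1,2) w=1
  (3,5) w=1
  (1,3) w=2
  (2,6) w=2
  (2,4) w=2
  (5,6) w=2
  (1,4) w=3
  (1,6) w=3
  (3,6) w=4
  (4,5) w=6
  (2,3) w=8

Add edge (1,2) w=1 -- no cycle. Running total: 1
Add edge (3,5) w=1 -- no cycle. Running total: 2
Add edge (1,3) w=2 -- no cycle. Running total: 4
Add edge (2,6) w=2 -- no cycle. Running total: 6
Add edge (2,4) w=2 -- no cycle. Running total: 8

MST edges: (1,2,w=1), (3,5,w=1), (1,3,w=2), (2,6,w=2), (2,4,w=2)
Total MST weight: 1 + 1 + 2 + 2 + 2 = 8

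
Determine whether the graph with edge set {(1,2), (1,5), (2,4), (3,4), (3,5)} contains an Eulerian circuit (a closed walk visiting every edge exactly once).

Step 1: Find the degree of each vertex:
  deg(1) = 2
  deg(2) = 2
  deg(3) = 2
  deg(4) = 2
  deg(5) = 2

Step 2: Count vertices with odd degree:
  All vertices have even degree (0 odd-degree vertices)

Step 3: Apply Euler's theorem:
  - Eulerian circuit exists iff graph is connected and all vertices have even degree
  - Eulerian path exists iff graph is connected and has 0 or 2 odd-degree vertices

Graph is connected with 0 odd-degree vertices.
Both Eulerian circuit and Eulerian path exist.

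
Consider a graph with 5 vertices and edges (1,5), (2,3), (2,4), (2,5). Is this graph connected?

Step 1: Build adjacency list from edges:
  1: 5
  2: 3, 4, 5
  3: 2
  4: 2
  5: 1, 2

Step 2: Run BFS/DFS from vertex 1:
  Visited: {1, 5, 2, 3, 4}
  Reached 5 of 5 vertices

Step 3: All 5 vertices reached from vertex 1, so the graph is connected.
Answer: Yes, the graph is connected.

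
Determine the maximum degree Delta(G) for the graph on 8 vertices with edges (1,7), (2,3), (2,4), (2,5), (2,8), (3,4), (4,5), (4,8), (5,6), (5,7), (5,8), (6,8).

Step 1: Count edges incident to each vertex:
  deg(1) = 1 (neighbors: 7)
  deg(2) = 4 (neighbors: 3, 4, 5, 8)
  deg(3) = 2 (neighbors: 2, 4)
  deg(4) = 4 (neighbors: 2, 3, 5, 8)
  deg(5) = 5 (neighbors: 2, 4, 6, 7, 8)
  deg(6) = 2 (neighbors: 5, 8)
  deg(7) = 2 (neighbors: 1, 5)
  deg(8) = 4 (neighbors: 2, 4, 5, 6)

Step 2: Find maximum:
  max(1, 4, 2, 4, 5, 2, 2, 4) = 5 (vertex 5)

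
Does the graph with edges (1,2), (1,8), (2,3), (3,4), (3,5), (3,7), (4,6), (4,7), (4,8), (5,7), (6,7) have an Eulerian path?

Step 1: Find the degree of each vertex:
  deg(1) = 2
  deg(2) = 2
  deg(3) = 4
  deg(4) = 4
  deg(5) = 2
  deg(6) = 2
  deg(7) = 4
  deg(8) = 2

Step 2: Count vertices with odd degree:
  All vertices have even degree (0 odd-degree vertices)

Step 3: Apply Euler's theorem:
  - Eulerian circuit exists iff graph is connected and all vertices have even degree
  - Eulerian path exists iff graph is connected and has 0 or 2 odd-degree vertices

Graph is connected with 0 odd-degree vertices.
Both Eulerian circuit and Eulerian path exist.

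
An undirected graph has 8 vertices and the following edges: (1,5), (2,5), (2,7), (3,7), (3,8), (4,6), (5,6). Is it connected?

Step 1: Build adjacency list from edges:
  1: 5
  2: 5, 7
  3: 7, 8
  4: 6
  5: 1, 2, 6
  6: 4, 5
  7: 2, 3
  8: 3

Step 2: Run BFS/DFS from vertex 1:
  Visited: {1, 5, 2, 6, 7, 4, 3, 8}
  Reached 8 of 8 vertices

Step 3: All 8 vertices reached from vertex 1, so the graph is connected.
Answer: Yes, the graph is connected.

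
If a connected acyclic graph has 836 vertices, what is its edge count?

A tree on n vertices always has exactly n - 1 edges.
For n = 836: edges = 836 - 1 = 835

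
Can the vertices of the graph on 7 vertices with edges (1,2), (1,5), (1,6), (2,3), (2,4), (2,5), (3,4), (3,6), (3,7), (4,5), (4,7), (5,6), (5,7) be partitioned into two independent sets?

Step 1: Attempt 2-coloring using BFS:
  Start at vertex 1, assign color 0
  Color vertex 2 with color 1 (neighbor of 1)
  Color vertex 5 with color 1 (neighbor of 1)
  Color vertex 6 with color 1 (neighbor of 1)
  Color vertex 3 with color 0 (neighbor of 2)
  Color vertex 4 with color 0 (neighbor of 2)

Step 2: Conflict found! Vertices 2 and 5 are adjacent but have the same color.
This means the graph contains an odd cycle.

The graph is NOT bipartite.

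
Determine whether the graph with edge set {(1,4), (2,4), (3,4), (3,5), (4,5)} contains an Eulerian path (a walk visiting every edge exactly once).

Step 1: Find the degree of each vertex:
  deg(1) = 1
  deg(2) = 1
  deg(3) = 2
  deg(4) = 4
  deg(5) = 2

Step 2: Count vertices with odd degree:
  Odd-degree vertices: 1, 2 (2 total)

Step 3: Apply Euler's theorem:
  - Eulerian circuit exists iff graph is connected and all vertices have even degree
  - Eulerian path exists iff graph is connected and has 0 or 2 odd-degree vertices

Graph is connected with exactly 2 odd-degree vertices (1, 2).
Eulerian path exists (starting and ending at the odd-degree vertices), but no Eulerian circuit.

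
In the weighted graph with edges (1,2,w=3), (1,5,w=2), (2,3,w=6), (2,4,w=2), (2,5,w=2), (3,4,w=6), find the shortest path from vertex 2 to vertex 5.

Step 1: Build adjacency list with weights:
  1: 2(w=3), 5(w=2)
  2: 1(w=3), 3(w=6), 4(w=2), 5(w=2)
  3: 2(w=6), 4(w=6)
  4: 2(w=2), 3(w=6)
  5: 1(w=2), 2(w=2)

Step 2: Apply Dijkstra's algorithm from vertex 2:
  Visit vertex 2 (distance=0)
    Update dist[1] = 3
    Update dist[3] = 6
    Update dist[4] = 2
    Update dist[5] = 2
  Visit vertex 4 (distance=2)
  Visit vertex 5 (distance=2)

Step 3: Shortest path: 2 -> 5
Total weight: 2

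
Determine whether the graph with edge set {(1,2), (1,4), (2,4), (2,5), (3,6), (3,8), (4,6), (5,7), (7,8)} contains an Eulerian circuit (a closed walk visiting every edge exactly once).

Step 1: Find the degree of each vertex:
  deg(1) = 2
  deg(2) = 3
  deg(3) = 2
  deg(4) = 3
  deg(5) = 2
  deg(6) = 2
  deg(7) = 2
  deg(8) = 2

Step 2: Count vertices with odd degree:
  Odd-degree vertices: 2, 4 (2 total)

Step 3: Apply Euler's theorem:
  - Eulerian circuit exists iff graph is connected and all vertices have even degree
  - Eulerian path exists iff graph is connected and has 0 or 2 odd-degree vertices

Graph is connected with exactly 2 odd-degree vertices (2, 4).
Eulerian path exists (starting and ending at the odd-degree vertices), but no Eulerian circuit.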